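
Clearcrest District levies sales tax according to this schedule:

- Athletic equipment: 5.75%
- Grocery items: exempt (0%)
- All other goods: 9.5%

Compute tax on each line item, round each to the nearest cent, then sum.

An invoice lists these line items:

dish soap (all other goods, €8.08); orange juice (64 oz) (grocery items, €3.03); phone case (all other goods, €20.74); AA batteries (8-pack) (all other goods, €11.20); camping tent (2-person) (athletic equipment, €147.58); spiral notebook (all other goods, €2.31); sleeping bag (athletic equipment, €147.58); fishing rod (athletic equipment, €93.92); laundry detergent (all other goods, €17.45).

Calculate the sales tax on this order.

Dish soap €8.08: all other goods → 9.5% → €0.77
Orange juice (64 oz) €3.03: grocery items → 0% → €0.00
Phone case €20.74: all other goods → 9.5% → €1.97
AA batteries (8-pack) €11.20: all other goods → 9.5% → €1.06
Camping tent (2-person) €147.58: athletic equipment → 5.75% → €8.49
Spiral notebook €2.31: all other goods → 9.5% → €0.22
Sleeping bag €147.58: athletic equipment → 5.75% → €8.49
Fishing rod €93.92: athletic equipment → 5.75% → €5.40
Laundry detergent €17.45: all other goods → 9.5% → €1.66
Total tax = €0.77 + €1.97 + €1.06 + €8.49 + €0.22 + €8.49 + €5.40 + €1.66 = €28.06

€28.06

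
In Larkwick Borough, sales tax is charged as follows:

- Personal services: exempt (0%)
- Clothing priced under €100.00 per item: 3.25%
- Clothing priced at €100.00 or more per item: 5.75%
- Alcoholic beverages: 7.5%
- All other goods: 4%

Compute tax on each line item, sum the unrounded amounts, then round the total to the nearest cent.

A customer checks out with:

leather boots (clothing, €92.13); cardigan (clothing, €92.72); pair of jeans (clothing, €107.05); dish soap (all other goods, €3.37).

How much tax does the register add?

Leather boots €92.13: clothing, under €100.00 → 3.25% → €2.994225
Cardigan €92.72: clothing, under €100.00 → 3.25% → €3.0134
Pair of jeans €107.05: clothing, €100.00 or more → 5.75% → €6.155375
Dish soap €3.37: all other goods → 4% → €0.1348
Unrounded tax sum = €12.2978 → €12.30

€12.30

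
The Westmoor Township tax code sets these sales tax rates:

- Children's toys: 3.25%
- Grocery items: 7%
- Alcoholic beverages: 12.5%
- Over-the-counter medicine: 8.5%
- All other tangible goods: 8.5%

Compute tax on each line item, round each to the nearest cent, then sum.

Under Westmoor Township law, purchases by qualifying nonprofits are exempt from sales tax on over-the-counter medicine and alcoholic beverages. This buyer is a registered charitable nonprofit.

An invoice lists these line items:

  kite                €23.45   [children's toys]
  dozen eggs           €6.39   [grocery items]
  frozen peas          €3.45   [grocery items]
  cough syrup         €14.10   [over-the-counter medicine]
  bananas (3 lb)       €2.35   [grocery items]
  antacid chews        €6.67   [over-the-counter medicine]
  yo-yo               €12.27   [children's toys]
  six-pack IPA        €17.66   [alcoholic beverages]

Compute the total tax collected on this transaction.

Kite €23.45: children's toys → 3.25% → €0.76
Dozen eggs €6.39: grocery items → 7% → €0.45
Frozen peas €3.45: grocery items → 7% → €0.24
Cough syrup €14.10: over-the-counter medicine, buyer-exempt → 0% → €0.00
Bananas (3 lb) €2.35: grocery items → 7% → €0.16
Antacid chews €6.67: over-the-counter medicine, buyer-exempt → 0% → €0.00
Yo-yo €12.27: children's toys → 3.25% → €0.40
Six-pack IPA €17.66: alcoholic beverages, buyer-exempt → 0% → €0.00
Total tax = €0.76 + €0.45 + €0.24 + €0.16 + €0.40 = €2.01

€2.01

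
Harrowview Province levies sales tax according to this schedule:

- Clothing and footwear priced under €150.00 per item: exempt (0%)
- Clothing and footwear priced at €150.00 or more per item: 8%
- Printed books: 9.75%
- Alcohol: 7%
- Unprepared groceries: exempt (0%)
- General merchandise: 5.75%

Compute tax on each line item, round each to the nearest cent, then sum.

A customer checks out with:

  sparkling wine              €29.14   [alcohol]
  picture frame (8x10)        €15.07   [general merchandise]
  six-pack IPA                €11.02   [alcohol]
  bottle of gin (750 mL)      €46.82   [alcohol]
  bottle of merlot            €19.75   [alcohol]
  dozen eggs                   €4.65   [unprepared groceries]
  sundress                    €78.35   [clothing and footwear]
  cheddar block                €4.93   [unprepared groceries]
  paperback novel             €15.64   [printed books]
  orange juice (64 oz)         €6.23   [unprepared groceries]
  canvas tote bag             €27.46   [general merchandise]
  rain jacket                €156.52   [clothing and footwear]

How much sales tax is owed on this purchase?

€23.96

Sparkling wine €29.14: alcohol → 7% → €2.04
Picture frame (8x10) €15.07: general merchandise → 5.75% → €0.87
Six-pack IPA €11.02: alcohol → 7% → €0.77
Bottle of gin (750 mL) €46.82: alcohol → 7% → €3.28
Bottle of merlot €19.75: alcohol → 7% → €1.38
Dozen eggs €4.65: unprepared groceries → 0% → €0.00
Sundress €78.35: clothing and footwear, under €150.00 → 0% → €0.00
Cheddar block €4.93: unprepared groceries → 0% → €0.00
Paperback novel €15.64: printed books → 9.75% → €1.52
Orange juice (64 oz) €6.23: unprepared groceries → 0% → €0.00
Canvas tote bag €27.46: general merchandise → 5.75% → €1.58
Rain jacket €156.52: clothing and footwear, €150.00 or more → 8% → €12.52
Total tax = €2.04 + €0.87 + €0.77 + €3.28 + €1.38 + €1.52 + €1.58 + €12.52 = €23.96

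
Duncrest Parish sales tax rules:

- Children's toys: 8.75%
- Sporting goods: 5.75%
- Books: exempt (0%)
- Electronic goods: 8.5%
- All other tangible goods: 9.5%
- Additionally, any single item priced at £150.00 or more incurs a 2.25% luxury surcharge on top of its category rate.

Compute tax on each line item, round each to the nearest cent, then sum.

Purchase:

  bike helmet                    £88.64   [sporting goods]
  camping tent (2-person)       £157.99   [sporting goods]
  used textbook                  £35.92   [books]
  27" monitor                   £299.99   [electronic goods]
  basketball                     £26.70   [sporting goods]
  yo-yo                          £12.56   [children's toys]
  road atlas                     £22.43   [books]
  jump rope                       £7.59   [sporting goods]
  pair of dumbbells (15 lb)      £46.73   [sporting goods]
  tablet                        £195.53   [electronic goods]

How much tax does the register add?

£76.78

Bike helmet £88.64: sporting goods → 5.75% → £5.10
Camping tent (2-person) £157.99: sporting goods → 5.75% + 2.25% surcharge = 8% → £12.64
Used textbook £35.92: books → 0% → £0.00
27" monitor £299.99: electronic goods → 8.5% + 2.25% surcharge = 10.75% → £32.25
Basketball £26.70: sporting goods → 5.75% → £1.54
Yo-yo £12.56: children's toys → 8.75% → £1.10
Road atlas £22.43: books → 0% → £0.00
Jump rope £7.59: sporting goods → 5.75% → £0.44
Pair of dumbbells (15 lb) £46.73: sporting goods → 5.75% → £2.69
Tablet £195.53: electronic goods → 8.5% + 2.25% surcharge = 10.75% → £21.02
Total tax = £5.10 + £12.64 + £32.25 + £1.54 + £1.10 + £0.44 + £2.69 + £21.02 = £76.78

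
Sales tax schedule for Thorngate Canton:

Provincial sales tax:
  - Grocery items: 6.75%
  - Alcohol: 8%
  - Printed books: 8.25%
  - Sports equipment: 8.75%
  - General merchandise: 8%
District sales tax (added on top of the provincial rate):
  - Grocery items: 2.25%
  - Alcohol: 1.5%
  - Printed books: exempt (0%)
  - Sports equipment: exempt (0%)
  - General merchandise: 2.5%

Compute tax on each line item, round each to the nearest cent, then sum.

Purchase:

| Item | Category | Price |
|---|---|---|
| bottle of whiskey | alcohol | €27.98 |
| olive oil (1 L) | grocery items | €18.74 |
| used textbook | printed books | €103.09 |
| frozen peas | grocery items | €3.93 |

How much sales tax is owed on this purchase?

Bottle of whiskey €27.98: alcohol → 8% + 1.5% district = 9.5% → €2.66
Olive oil (1 L) €18.74: grocery items → 6.75% + 2.25% district = 9% → €1.69
Used textbook €103.09: printed books → 8.25% + 0% district = 8.25% → €8.50
Frozen peas €3.93: grocery items → 6.75% + 2.25% district = 9% → €0.35
Total tax = €2.66 + €1.69 + €8.50 + €0.35 = €13.20

€13.20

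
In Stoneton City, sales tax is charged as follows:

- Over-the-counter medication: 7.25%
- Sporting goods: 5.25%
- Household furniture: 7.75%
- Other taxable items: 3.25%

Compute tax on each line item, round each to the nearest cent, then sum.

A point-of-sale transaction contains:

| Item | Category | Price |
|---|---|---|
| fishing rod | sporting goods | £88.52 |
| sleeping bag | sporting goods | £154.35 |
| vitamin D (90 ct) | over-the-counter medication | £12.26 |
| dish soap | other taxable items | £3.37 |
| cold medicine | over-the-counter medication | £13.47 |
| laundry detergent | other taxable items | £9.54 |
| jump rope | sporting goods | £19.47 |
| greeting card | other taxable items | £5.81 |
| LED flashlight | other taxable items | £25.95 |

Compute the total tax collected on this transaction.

£17.09

Fishing rod £88.52: sporting goods → 5.25% → £4.65
Sleeping bag £154.35: sporting goods → 5.25% → £8.10
Vitamin D (90 ct) £12.26: over-the-counter medication → 7.25% → £0.89
Dish soap £3.37: other taxable items → 3.25% → £0.11
Cold medicine £13.47: over-the-counter medication → 7.25% → £0.98
Laundry detergent £9.54: other taxable items → 3.25% → £0.31
Jump rope £19.47: sporting goods → 5.25% → £1.02
Greeting card £5.81: other taxable items → 3.25% → £0.19
LED flashlight £25.95: other taxable items → 3.25% → £0.84
Total tax = £4.65 + £8.10 + £0.89 + £0.11 + £0.98 + £0.31 + £1.02 + £0.19 + £0.84 = £17.09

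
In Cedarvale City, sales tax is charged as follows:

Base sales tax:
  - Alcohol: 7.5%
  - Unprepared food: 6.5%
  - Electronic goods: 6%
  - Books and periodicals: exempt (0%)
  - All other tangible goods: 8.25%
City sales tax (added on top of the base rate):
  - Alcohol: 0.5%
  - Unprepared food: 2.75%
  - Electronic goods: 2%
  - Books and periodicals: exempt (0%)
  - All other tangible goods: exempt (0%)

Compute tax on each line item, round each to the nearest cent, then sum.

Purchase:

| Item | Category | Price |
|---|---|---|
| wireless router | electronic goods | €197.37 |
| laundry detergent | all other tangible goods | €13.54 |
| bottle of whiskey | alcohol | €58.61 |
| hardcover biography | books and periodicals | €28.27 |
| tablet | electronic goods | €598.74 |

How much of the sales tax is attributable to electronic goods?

€63.69

Wireless router €197.37: electronic goods → 6% + 2% city = 8% → €15.79
Tablet €598.74: electronic goods → 6% + 2% city = 8% → €47.90
Tax on electronic goods = €15.79 + €47.90 = €63.69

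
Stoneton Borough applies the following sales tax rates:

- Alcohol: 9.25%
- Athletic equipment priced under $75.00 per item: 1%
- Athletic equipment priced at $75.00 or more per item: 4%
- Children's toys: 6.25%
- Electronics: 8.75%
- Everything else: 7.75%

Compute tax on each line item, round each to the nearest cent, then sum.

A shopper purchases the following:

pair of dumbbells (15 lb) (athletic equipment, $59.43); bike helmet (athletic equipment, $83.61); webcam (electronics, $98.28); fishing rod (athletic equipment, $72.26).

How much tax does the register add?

Pair of dumbbells (15 lb) $59.43: athletic equipment, under $75.00 → 1% → $0.59
Bike helmet $83.61: athletic equipment, $75.00 or more → 4% → $3.34
Webcam $98.28: electronics → 8.75% → $8.60
Fishing rod $72.26: athletic equipment, under $75.00 → 1% → $0.72
Total tax = $0.59 + $3.34 + $8.60 + $0.72 = $13.25

$13.25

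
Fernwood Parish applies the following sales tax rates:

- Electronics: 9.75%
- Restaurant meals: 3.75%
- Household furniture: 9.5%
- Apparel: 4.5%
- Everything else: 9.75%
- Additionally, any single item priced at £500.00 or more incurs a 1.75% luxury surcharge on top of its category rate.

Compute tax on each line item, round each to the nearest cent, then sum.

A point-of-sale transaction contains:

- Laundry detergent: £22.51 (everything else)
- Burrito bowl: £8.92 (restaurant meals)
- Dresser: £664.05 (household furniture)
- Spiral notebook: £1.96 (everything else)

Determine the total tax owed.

Laundry detergent £22.51: everything else → 9.75% → £2.19
Burrito bowl £8.92: restaurant meals → 3.75% → £0.33
Dresser £664.05: household furniture → 9.5% + 1.75% surcharge = 11.25% → £74.71
Spiral notebook £1.96: everything else → 9.75% → £0.19
Total tax = £2.19 + £0.33 + £74.71 + £0.19 = £77.42

£77.42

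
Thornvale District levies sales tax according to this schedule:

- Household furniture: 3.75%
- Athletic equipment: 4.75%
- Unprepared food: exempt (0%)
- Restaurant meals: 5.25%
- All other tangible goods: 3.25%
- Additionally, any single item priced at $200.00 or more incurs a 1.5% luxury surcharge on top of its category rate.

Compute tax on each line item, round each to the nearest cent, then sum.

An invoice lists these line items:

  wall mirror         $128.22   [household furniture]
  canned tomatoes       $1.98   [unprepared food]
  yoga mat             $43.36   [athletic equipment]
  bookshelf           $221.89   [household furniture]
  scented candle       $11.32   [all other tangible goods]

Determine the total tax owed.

$18.89

Wall mirror $128.22: household furniture → 3.75% → $4.81
Canned tomatoes $1.98: unprepared food → 0% → $0.00
Yoga mat $43.36: athletic equipment → 4.75% → $2.06
Bookshelf $221.89: household furniture → 3.75% + 1.5% surcharge = 5.25% → $11.65
Scented candle $11.32: all other tangible goods → 3.25% → $0.37
Total tax = $4.81 + $2.06 + $11.65 + $0.37 = $18.89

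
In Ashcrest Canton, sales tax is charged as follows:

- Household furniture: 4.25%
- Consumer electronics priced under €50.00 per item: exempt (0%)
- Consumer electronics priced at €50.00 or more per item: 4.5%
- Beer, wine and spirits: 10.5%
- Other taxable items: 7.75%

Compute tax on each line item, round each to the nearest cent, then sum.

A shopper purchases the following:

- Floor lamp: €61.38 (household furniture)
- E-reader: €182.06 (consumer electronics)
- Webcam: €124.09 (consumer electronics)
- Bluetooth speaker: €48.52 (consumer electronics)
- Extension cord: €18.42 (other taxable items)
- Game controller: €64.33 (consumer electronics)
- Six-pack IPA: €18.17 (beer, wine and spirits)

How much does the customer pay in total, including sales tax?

€539.58

Floor lamp €61.38: household furniture → 4.25% → €2.61
E-reader €182.06: consumer electronics, €50.00 or more → 4.5% → €8.19
Webcam €124.09: consumer electronics, €50.00 or more → 4.5% → €5.58
Bluetooth speaker €48.52: consumer electronics, under €50.00 → 0% → €0.00
Extension cord €18.42: other taxable items → 7.75% → €1.43
Game controller €64.33: consumer electronics, €50.00 or more → 4.5% → €2.89
Six-pack IPA €18.17: beer, wine and spirits → 10.5% → €1.91
Subtotal = €516.97; tax = €22.61; total due = €539.58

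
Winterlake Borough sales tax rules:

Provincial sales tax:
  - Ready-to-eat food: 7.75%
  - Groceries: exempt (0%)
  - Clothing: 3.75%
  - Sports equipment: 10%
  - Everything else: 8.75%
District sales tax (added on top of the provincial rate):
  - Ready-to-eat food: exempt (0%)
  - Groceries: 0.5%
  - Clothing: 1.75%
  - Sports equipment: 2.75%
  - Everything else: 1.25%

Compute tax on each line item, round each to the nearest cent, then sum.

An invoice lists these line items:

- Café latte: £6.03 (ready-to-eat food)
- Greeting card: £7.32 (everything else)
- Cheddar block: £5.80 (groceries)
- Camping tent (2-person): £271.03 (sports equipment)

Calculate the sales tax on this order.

Café latte £6.03: ready-to-eat food → 7.75% + 0% district = 7.75% → £0.47
Greeting card £7.32: everything else → 8.75% + 1.25% district = 10% → £0.73
Cheddar block £5.80: groceries → 0% + 0.5% district = 0.5% → £0.03
Camping tent (2-person) £271.03: sports equipment → 10% + 2.75% district = 12.75% → £34.56
Total tax = £0.47 + £0.73 + £0.03 + £34.56 = £35.79

£35.79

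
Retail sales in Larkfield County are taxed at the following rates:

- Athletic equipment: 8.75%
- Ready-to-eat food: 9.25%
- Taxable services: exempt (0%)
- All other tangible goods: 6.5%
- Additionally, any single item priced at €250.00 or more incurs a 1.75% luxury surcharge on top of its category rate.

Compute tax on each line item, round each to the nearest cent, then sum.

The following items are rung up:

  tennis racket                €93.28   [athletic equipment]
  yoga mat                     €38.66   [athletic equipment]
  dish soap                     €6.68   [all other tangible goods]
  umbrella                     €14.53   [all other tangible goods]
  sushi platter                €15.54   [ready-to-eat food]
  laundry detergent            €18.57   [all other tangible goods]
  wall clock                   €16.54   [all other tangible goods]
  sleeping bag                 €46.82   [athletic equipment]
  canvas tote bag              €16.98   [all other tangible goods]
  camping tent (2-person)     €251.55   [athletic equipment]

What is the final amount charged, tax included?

Tennis racket €93.28: athletic equipment → 8.75% → €8.16
Yoga mat €38.66: athletic equipment → 8.75% → €3.38
Dish soap €6.68: all other tangible goods → 6.5% → €0.43
Umbrella €14.53: all other tangible goods → 6.5% → €0.94
Sushi platter €15.54: ready-to-eat food → 9.25% → €1.44
Laundry detergent €18.57: all other tangible goods → 6.5% → €1.21
Wall clock €16.54: all other tangible goods → 6.5% → €1.08
Sleeping bag €46.82: athletic equipment → 8.75% → €4.10
Canvas tote bag €16.98: all other tangible goods → 6.5% → €1.10
Camping tent (2-person) €251.55: athletic equipment → 8.75% + 1.75% surcharge = 10.5% → €26.41
Subtotal = €519.15; tax = €48.25; total due = €567.40

€567.40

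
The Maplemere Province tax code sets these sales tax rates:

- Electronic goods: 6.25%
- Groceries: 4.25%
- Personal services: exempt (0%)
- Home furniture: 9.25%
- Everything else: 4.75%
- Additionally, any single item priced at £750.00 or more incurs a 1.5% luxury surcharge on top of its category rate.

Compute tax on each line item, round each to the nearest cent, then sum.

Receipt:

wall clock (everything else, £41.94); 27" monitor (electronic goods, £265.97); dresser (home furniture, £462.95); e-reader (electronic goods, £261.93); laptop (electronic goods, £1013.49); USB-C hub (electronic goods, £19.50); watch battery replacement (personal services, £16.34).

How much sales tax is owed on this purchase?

£157.57

Wall clock £41.94: everything else → 4.75% → £1.99
27" monitor £265.97: electronic goods → 6.25% → £16.62
Dresser £462.95: home furniture → 9.25% → £42.82
E-reader £261.93: electronic goods → 6.25% → £16.37
Laptop £1013.49: electronic goods → 6.25% + 1.5% surcharge = 7.75% → £78.55
USB-C hub £19.50: electronic goods → 6.25% → £1.22
Watch battery replacement £16.34: personal services → 0% → £0.00
Total tax = £1.99 + £16.62 + £42.82 + £16.37 + £78.55 + £1.22 = £157.57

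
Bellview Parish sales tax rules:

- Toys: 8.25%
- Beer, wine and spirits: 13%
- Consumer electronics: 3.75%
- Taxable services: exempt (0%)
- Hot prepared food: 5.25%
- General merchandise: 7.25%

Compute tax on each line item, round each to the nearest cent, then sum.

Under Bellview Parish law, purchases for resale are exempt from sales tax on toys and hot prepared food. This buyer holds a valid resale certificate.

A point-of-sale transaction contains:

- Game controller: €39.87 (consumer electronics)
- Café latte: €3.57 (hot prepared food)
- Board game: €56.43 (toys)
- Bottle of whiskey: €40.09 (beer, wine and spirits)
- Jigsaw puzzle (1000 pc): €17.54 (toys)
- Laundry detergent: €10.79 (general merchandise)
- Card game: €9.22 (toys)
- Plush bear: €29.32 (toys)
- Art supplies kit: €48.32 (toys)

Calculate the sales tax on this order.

€7.49

Game controller €39.87: consumer electronics → 3.75% → €1.50
Café latte €3.57: hot prepared food, buyer-exempt → 0% → €0.00
Board game €56.43: toys, buyer-exempt → 0% → €0.00
Bottle of whiskey €40.09: beer, wine and spirits → 13% → €5.21
Jigsaw puzzle (1000 pc) €17.54: toys, buyer-exempt → 0% → €0.00
Laundry detergent €10.79: general merchandise → 7.25% → €0.78
Card game €9.22: toys, buyer-exempt → 0% → €0.00
Plush bear €29.32: toys, buyer-exempt → 0% → €0.00
Art supplies kit €48.32: toys, buyer-exempt → 0% → €0.00
Total tax = €1.50 + €5.21 + €0.78 = €7.49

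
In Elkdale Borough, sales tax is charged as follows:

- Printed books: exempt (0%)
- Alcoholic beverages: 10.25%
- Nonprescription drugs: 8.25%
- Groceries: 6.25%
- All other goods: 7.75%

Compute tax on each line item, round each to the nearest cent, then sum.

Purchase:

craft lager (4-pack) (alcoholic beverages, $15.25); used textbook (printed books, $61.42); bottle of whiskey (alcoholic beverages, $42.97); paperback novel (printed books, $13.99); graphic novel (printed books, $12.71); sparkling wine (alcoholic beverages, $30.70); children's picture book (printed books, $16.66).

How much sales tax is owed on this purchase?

Craft lager (4-pack) $15.25: alcoholic beverages → 10.25% → $1.56
Used textbook $61.42: printed books → 0% → $0.00
Bottle of whiskey $42.97: alcoholic beverages → 10.25% → $4.40
Paperback novel $13.99: printed books → 0% → $0.00
Graphic novel $12.71: printed books → 0% → $0.00
Sparkling wine $30.70: alcoholic beverages → 10.25% → $3.15
Children's picture book $16.66: printed books → 0% → $0.00
Total tax = $1.56 + $4.40 + $3.15 = $9.11

$9.11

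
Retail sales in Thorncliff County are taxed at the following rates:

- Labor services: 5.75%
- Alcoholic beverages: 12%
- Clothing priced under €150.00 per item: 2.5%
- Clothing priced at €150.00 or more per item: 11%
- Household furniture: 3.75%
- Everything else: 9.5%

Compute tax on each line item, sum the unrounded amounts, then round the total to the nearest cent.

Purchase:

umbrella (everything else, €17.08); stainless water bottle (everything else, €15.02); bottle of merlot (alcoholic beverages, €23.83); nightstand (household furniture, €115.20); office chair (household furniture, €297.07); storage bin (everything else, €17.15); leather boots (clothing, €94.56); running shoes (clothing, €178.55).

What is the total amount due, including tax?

€803.46

Umbrella €17.08: everything else → 9.5% → €1.6226
Stainless water bottle €15.02: everything else → 9.5% → €1.4269
Bottle of merlot €23.83: alcoholic beverages → 12% → €2.8596
Nightstand €115.20: household furniture → 3.75% → €4.32
Office chair €297.07: household furniture → 3.75% → €11.140125
Storage bin €17.15: everything else → 9.5% → €1.62925
Leather boots €94.56: clothing, under €150.00 → 2.5% → €2.364
Running shoes €178.55: clothing, €150.00 or more → 11% → €19.6405
Subtotal = €758.46; unrounded tax = €45.002975 → €45.00; total due = €803.46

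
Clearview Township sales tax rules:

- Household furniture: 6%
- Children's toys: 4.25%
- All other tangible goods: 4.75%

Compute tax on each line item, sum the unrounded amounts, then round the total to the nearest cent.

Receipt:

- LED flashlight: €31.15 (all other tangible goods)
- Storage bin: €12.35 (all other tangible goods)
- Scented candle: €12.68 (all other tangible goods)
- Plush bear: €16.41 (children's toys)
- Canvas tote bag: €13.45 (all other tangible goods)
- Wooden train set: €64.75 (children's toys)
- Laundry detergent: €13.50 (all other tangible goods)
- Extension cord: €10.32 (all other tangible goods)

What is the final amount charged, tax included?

€182.50

LED flashlight €31.15: all other tangible goods → 4.75% → €1.479625
Storage bin €12.35: all other tangible goods → 4.75% → €0.586625
Scented candle €12.68: all other tangible goods → 4.75% → €0.6023
Plush bear €16.41: children's toys → 4.25% → €0.697425
Canvas tote bag €13.45: all other tangible goods → 4.75% → €0.638875
Wooden train set €64.75: children's toys → 4.25% → €2.751875
Laundry detergent €13.50: all other tangible goods → 4.75% → €0.64125
Extension cord €10.32: all other tangible goods → 4.75% → €0.4902
Subtotal = €174.61; unrounded tax = €7.888175 → €7.89; total due = €182.50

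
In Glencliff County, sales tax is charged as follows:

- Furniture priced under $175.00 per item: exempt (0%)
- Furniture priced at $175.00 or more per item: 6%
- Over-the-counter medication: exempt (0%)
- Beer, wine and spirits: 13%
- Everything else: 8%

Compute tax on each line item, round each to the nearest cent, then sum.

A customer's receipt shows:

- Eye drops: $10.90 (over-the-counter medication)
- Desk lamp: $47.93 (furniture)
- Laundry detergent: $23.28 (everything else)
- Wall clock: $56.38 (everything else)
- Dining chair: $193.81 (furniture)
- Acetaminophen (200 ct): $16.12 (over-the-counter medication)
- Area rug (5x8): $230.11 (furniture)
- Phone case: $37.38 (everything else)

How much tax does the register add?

$34.80

Eye drops $10.90: over-the-counter medication → 0% → $0.00
Desk lamp $47.93: furniture, under $175.00 → 0% → $0.00
Laundry detergent $23.28: everything else → 8% → $1.86
Wall clock $56.38: everything else → 8% → $4.51
Dining chair $193.81: furniture, $175.00 or more → 6% → $11.63
Acetaminophen (200 ct) $16.12: over-the-counter medication → 0% → $0.00
Area rug (5x8) $230.11: furniture, $175.00 or more → 6% → $13.81
Phone case $37.38: everything else → 8% → $2.99
Total tax = $1.86 + $4.51 + $11.63 + $13.81 + $2.99 = $34.80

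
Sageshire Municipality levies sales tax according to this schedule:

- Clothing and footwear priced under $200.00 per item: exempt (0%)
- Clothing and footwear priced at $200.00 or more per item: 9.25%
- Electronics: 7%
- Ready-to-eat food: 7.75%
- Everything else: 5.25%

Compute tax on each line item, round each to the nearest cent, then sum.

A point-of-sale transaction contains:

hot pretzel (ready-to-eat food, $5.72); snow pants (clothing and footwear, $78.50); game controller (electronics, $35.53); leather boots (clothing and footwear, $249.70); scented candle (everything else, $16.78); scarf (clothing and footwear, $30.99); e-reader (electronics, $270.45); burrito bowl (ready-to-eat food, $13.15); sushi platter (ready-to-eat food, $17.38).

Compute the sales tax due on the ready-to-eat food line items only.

Hot pretzel $5.72: ready-to-eat food → 7.75% → $0.44
Burrito bowl $13.15: ready-to-eat food → 7.75% → $1.02
Sushi platter $17.38: ready-to-eat food → 7.75% → $1.35
Tax on ready-to-eat food = $0.44 + $1.02 + $1.35 = $2.81

$2.81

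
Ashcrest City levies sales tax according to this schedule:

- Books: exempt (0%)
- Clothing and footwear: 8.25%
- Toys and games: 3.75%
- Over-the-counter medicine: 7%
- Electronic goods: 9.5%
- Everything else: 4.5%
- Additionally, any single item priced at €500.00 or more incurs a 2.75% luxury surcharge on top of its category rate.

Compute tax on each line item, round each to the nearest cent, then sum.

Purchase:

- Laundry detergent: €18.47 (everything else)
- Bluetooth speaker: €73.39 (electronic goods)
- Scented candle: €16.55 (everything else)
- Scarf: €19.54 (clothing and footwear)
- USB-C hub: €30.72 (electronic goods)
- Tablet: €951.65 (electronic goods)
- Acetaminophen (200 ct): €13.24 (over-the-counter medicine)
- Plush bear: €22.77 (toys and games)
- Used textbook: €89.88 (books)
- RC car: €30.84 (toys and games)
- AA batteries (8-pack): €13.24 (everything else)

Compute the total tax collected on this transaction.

€133.19

Laundry detergent €18.47: everything else → 4.5% → €0.83
Bluetooth speaker €73.39: electronic goods → 9.5% → €6.97
Scented candle €16.55: everything else → 4.5% → €0.74
Scarf €19.54: clothing and footwear → 8.25% → €1.61
USB-C hub €30.72: electronic goods → 9.5% → €2.92
Tablet €951.65: electronic goods → 9.5% + 2.75% surcharge = 12.25% → €116.58
Acetaminophen (200 ct) €13.24: over-the-counter medicine → 7% → €0.93
Plush bear €22.77: toys and games → 3.75% → €0.85
Used textbook €89.88: books → 0% → €0.00
RC car €30.84: toys and games → 3.75% → €1.16
AA batteries (8-pack) €13.24: everything else → 4.5% → €0.60
Total tax = €0.83 + €6.97 + €0.74 + €1.61 + €2.92 + €116.58 + €0.93 + €0.85 + €1.16 + €0.60 = €133.19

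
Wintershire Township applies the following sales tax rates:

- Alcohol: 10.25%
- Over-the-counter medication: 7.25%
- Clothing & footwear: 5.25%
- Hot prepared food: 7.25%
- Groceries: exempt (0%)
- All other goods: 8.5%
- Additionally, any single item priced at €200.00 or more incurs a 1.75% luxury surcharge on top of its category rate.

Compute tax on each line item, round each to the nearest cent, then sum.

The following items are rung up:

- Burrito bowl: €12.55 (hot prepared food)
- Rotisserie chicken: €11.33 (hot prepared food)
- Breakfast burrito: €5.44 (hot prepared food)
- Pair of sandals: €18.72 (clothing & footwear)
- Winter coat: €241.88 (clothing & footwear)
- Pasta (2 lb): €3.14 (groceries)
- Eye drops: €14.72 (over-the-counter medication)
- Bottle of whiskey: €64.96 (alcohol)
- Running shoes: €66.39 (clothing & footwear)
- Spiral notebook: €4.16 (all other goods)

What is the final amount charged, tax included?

Burrito bowl €12.55: hot prepared food → 7.25% → €0.91
Rotisserie chicken €11.33: hot prepared food → 7.25% → €0.82
Breakfast burrito €5.44: hot prepared food → 7.25% → €0.39
Pair of sandals €18.72: clothing & footwear → 5.25% → €0.98
Winter coat €241.88: clothing & footwear → 5.25% + 1.75% surcharge = 7% → €16.93
Pasta (2 lb) €3.14: groceries → 0% → €0.00
Eye drops €14.72: over-the-counter medication → 7.25% → €1.07
Bottle of whiskey €64.96: alcohol → 10.25% → €6.66
Running shoes €66.39: clothing & footwear → 5.25% → €3.49
Spiral notebook €4.16: all other goods → 8.5% → €0.35
Subtotal = €443.29; tax = €31.60; total due = €474.89

€474.89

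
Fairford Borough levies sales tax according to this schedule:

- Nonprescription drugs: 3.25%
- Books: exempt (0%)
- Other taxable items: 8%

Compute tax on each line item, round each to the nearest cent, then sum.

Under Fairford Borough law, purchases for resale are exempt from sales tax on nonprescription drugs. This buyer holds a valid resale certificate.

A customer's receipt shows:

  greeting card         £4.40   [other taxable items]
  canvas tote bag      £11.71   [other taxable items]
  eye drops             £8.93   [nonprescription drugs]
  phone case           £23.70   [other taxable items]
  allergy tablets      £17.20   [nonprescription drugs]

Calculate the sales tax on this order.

Greeting card £4.40: other taxable items → 8% → £0.35
Canvas tote bag £11.71: other taxable items → 8% → £0.94
Eye drops £8.93: nonprescription drugs, buyer-exempt → 0% → £0.00
Phone case £23.70: other taxable items → 8% → £1.90
Allergy tablets £17.20: nonprescription drugs, buyer-exempt → 0% → £0.00
Total tax = £0.35 + £0.94 + £1.90 = £3.19

£3.19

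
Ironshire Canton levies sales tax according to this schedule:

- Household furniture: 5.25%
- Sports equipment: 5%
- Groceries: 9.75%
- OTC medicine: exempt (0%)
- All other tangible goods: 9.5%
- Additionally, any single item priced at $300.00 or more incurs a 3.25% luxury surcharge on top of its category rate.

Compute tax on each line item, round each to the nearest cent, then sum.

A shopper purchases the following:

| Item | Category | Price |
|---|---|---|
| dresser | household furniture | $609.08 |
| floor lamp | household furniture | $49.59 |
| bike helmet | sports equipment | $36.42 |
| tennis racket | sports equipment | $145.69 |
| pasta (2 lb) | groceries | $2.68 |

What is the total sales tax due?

Dresser $609.08: household furniture → 5.25% + 3.25% surcharge = 8.5% → $51.77
Floor lamp $49.59: household furniture → 5.25% → $2.60
Bike helmet $36.42: sports equipment → 5% → $1.82
Tennis racket $145.69: sports equipment → 5% → $7.28
Pasta (2 lb) $2.68: groceries → 9.75% → $0.26
Total tax = $51.77 + $2.60 + $1.82 + $7.28 + $0.26 = $63.73

$63.73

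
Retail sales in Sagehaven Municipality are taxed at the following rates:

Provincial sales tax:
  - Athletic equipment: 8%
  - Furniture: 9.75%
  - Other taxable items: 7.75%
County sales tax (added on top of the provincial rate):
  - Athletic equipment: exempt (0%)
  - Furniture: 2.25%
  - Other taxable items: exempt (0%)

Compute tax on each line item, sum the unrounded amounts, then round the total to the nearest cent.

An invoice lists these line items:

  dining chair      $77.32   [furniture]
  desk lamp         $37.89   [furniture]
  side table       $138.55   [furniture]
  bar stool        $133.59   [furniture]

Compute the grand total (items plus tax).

Dining chair $77.32: furniture → 9.75% + 2.25% county = 12% → $9.2784
Desk lamp $37.89: furniture → 9.75% + 2.25% county = 12% → $4.5468
Side table $138.55: furniture → 9.75% + 2.25% county = 12% → $16.626
Bar stool $133.59: furniture → 9.75% + 2.25% county = 12% → $16.0308
Subtotal = $387.35; unrounded tax = $46.482 → $46.48; total due = $433.83

$433.83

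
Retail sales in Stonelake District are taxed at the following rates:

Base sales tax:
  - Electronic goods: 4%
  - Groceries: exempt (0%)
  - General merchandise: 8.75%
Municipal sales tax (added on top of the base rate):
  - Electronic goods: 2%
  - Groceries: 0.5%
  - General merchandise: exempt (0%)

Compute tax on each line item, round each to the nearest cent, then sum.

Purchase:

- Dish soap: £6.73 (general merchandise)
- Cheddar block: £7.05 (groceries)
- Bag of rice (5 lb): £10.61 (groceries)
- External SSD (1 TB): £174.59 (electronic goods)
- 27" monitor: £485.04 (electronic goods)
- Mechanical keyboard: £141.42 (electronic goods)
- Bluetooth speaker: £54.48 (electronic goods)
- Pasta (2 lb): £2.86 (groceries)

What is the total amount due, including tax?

Dish soap £6.73: general merchandise → 8.75% + 0% municipal = 8.75% → £0.59
Cheddar block £7.05: groceries → 0% + 0.5% municipal = 0.5% → £0.04
Bag of rice (5 lb) £10.61: groceries → 0% + 0.5% municipal = 0.5% → £0.05
External SSD (1 TB) £174.59: electronic goods → 4% + 2% municipal = 6% → £10.48
27" monitor £485.04: electronic goods → 4% + 2% municipal = 6% → £29.10
Mechanical keyboard £141.42: electronic goods → 4% + 2% municipal = 6% → £8.49
Bluetooth speaker £54.48: electronic goods → 4% + 2% municipal = 6% → £3.27
Pasta (2 lb) £2.86: groceries → 0% + 0.5% municipal = 0.5% → £0.01
Subtotal = £882.78; tax = £52.03; total due = £934.81

£934.81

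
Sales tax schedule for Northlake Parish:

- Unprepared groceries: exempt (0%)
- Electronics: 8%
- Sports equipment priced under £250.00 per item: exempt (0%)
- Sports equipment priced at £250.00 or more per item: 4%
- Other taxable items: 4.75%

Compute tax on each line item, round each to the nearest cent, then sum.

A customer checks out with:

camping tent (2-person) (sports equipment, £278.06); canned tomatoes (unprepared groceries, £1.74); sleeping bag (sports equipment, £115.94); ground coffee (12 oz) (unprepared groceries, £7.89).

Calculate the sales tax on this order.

Camping tent (2-person) £278.06: sports equipment, £250.00 or more → 4% → £11.12
Canned tomatoes £1.74: unprepared groceries → 0% → £0.00
Sleeping bag £115.94: sports equipment, under £250.00 → 0% → £0.00
Ground coffee (12 oz) £7.89: unprepared groceries → 0% → £0.00
Total tax = £11.12

£11.12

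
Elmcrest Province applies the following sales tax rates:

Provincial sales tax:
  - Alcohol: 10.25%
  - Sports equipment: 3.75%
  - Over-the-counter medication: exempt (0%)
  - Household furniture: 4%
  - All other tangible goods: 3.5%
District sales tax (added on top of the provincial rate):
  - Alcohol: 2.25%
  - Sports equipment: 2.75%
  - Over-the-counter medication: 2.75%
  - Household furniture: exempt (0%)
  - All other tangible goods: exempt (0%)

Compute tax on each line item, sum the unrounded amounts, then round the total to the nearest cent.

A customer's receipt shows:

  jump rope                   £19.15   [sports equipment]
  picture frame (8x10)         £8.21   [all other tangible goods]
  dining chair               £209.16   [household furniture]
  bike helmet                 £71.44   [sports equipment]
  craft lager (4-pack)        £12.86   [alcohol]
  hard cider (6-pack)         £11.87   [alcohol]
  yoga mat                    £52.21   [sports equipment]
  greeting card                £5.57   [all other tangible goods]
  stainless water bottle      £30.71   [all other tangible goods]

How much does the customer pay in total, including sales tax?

Jump rope £19.15: sports equipment → 3.75% + 2.75% district = 6.5% → £1.24475
Picture frame (8x10) £8.21: all other tangible goods → 3.5% + 0% district = 3.5% → £0.28735
Dining chair £209.16: household furniture → 4% + 0% district = 4% → £8.3664
Bike helmet £71.44: sports equipment → 3.75% + 2.75% district = 6.5% → £4.6436
Craft lager (4-pack) £12.86: alcohol → 10.25% + 2.25% district = 12.5% → £1.6075
Hard cider (6-pack) £11.87: alcohol → 10.25% + 2.25% district = 12.5% → £1.48375
Yoga mat £52.21: sports equipment → 3.75% + 2.75% district = 6.5% → £3.39365
Greeting card £5.57: all other tangible goods → 3.5% + 0% district = 3.5% → £0.19495
Stainless water bottle £30.71: all other tangible goods → 3.5% + 0% district = 3.5% → £1.07485
Subtotal = £421.18; unrounded tax = £22.2968 → £22.30; total due = £443.48

£443.48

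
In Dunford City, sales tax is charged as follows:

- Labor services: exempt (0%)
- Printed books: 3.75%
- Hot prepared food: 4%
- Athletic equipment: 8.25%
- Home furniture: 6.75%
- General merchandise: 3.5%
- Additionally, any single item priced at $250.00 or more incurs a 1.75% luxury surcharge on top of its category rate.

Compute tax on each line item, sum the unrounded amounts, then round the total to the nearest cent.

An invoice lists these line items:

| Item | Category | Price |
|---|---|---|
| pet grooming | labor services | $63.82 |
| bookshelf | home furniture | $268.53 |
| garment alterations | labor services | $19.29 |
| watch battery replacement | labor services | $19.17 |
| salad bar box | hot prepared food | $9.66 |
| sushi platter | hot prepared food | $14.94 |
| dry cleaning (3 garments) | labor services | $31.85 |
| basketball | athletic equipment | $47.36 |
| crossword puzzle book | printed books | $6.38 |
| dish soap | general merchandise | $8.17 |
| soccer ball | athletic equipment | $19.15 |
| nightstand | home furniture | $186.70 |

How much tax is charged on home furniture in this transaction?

Bookshelf $268.53: home furniture → 6.75% + 1.75% surcharge = 8.5% → $22.82505
Nightstand $186.70: home furniture → 6.75% → $12.60225
Tax on home furniture: unrounded sum = $35.4273 → $35.43

$35.43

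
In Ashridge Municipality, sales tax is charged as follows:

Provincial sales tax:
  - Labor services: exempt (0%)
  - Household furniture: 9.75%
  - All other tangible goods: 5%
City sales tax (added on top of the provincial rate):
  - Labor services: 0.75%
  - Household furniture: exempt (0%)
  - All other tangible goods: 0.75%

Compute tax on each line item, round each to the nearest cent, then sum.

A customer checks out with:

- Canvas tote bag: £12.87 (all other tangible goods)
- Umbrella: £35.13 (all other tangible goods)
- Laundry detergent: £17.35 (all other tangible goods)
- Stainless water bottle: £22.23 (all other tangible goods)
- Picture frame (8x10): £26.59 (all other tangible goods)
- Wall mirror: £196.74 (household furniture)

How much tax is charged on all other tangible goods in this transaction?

£6.57

Canvas tote bag £12.87: all other tangible goods → 5% + 0.75% city = 5.75% → £0.74
Umbrella £35.13: all other tangible goods → 5% + 0.75% city = 5.75% → £2.02
Laundry detergent £17.35: all other tangible goods → 5% + 0.75% city = 5.75% → £1.00
Stainless water bottle £22.23: all other tangible goods → 5% + 0.75% city = 5.75% → £1.28
Picture frame (8x10) £26.59: all other tangible goods → 5% + 0.75% city = 5.75% → £1.53
Tax on all other tangible goods = £0.74 + £2.02 + £1.00 + £1.28 + £1.53 = £6.57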